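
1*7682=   7682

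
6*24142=144852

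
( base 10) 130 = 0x82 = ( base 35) 3p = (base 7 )244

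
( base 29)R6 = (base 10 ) 789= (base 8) 1425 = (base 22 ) 1dj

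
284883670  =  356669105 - 71785435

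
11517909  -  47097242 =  - 35579333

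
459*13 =5967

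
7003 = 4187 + 2816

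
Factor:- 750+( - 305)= - 5^1*211^1 = -1055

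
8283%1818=1011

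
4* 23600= 94400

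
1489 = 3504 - 2015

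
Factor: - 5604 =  - 2^2*3^1*467^1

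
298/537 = 298/537 = 0.55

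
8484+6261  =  14745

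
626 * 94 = 58844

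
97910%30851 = 5357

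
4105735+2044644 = 6150379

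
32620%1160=140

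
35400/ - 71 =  - 499 + 29/71 = - 498.59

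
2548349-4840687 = -2292338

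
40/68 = 10/17 = 0.59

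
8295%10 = 5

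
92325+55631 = 147956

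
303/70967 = 303/70967 = 0.00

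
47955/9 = 5328+1/3 = 5328.33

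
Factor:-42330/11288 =-2^(- 2)*3^1*5^1 = - 15/4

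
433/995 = 433/995 = 0.44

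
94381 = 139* 679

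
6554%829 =751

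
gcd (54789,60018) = 21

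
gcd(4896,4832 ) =32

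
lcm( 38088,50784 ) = 152352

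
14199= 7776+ 6423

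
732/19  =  38+10/19=38.53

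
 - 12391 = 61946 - 74337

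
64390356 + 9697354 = 74087710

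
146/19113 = 146/19113  =  0.01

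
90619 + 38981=129600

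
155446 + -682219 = -526773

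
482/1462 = 241/731 = 0.33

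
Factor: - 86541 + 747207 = 2^1 * 3^1*149^1*739^1  =  660666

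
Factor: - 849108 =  - 2^2*3^1*13^1*5443^1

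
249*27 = 6723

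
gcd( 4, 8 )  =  4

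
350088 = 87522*4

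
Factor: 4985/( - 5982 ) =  - 5/6 = -  2^(-1)*  3^( - 1 )*5^1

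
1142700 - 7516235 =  - 6373535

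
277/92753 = 277/92753=   0.00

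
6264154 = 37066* 169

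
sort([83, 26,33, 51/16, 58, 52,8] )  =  [51/16, 8,  26, 33, 52, 58, 83 ]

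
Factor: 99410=2^1* 5^1 *9941^1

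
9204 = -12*( - 767)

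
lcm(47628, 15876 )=47628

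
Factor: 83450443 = 67^1*1245529^1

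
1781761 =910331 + 871430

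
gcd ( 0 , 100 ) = 100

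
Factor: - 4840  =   - 2^3*5^1*11^2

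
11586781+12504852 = 24091633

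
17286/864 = 20  +  1/144= 20.01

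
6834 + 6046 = 12880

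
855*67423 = 57646665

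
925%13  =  2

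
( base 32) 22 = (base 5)231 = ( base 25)2g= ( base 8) 102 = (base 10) 66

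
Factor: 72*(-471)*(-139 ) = 4713768 = 2^3*3^3*139^1 * 157^1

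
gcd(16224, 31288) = 8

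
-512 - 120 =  - 632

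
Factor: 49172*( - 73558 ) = - 2^3*19^1 *647^1 *36779^1 =- 3616993976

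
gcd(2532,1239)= 3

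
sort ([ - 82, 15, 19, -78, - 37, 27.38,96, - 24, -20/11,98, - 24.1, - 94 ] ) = [ - 94, - 82,-78, - 37, - 24.1, - 24, - 20/11, 15, 19, 27.38,96, 98] 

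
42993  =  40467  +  2526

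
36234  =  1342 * 27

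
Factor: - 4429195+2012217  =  -2416978 = - 2^1*23^1*  52543^1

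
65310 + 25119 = 90429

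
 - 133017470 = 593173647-726191117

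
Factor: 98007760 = 2^4*5^1*1225097^1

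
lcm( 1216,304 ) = 1216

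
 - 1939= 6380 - 8319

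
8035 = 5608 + 2427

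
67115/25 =13423/5 = 2684.60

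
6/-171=  -  2/57 = - 0.04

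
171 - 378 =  - 207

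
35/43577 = 35/43577  =  0.00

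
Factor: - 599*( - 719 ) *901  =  17^1 * 53^1*599^1*719^1 = 388043581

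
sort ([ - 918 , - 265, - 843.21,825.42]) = [ - 918, - 843.21, - 265,  825.42 ] 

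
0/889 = 0=0.00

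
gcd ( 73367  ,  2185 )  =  1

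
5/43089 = 5/43089= 0.00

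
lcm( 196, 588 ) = 588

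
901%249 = 154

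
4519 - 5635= - 1116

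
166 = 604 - 438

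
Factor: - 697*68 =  - 47396 = - 2^2 * 17^2*41^1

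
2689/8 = 2689/8= 336.12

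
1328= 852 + 476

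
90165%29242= 2439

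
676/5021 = 676/5021 = 0.13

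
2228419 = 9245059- 7016640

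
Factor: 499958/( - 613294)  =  -11^(- 1 )*61^(-1 ) * 547^1 = - 547/671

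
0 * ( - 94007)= 0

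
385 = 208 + 177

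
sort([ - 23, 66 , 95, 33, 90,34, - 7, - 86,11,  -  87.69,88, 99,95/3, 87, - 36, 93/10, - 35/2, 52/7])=[ - 87.69, - 86, - 36, - 23, - 35/2,-7 , 52/7,  93/10,11,95/3,33, 34, 66,87,88, 90 , 95,99] 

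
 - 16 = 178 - 194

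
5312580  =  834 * 6370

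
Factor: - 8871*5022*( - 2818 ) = 125542356516 = 2^2*3^5*31^1*1409^1*2957^1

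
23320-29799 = -6479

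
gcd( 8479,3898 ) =1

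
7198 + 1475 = 8673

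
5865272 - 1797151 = 4068121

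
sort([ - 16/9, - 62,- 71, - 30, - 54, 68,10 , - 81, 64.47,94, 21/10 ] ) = [ - 81, - 71, - 62, - 54, - 30,  -  16/9, 21/10,10 , 64.47, 68,  94 ]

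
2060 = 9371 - 7311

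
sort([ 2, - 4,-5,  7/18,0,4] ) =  [ - 5, - 4, 0, 7/18,2,4 ]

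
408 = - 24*(- 17)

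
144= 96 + 48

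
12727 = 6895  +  5832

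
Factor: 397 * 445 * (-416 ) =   -  2^5*5^1*13^1 * 89^1*397^1 = - 73492640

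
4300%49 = 37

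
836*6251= 5225836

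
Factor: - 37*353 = -37^1*353^1 = -  13061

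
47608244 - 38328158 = 9280086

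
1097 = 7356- 6259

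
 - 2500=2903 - 5403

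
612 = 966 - 354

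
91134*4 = 364536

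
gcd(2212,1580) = 316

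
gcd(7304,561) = 11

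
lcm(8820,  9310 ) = 167580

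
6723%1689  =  1656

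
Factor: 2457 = 3^3*7^1*13^1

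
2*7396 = 14792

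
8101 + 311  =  8412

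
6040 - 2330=3710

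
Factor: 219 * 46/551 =2^1*3^1*19^( - 1)*23^1*29^(- 1)*73^1 = 10074/551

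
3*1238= 3714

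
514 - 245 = 269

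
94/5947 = 94/5947 = 0.02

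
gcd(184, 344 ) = 8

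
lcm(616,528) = 3696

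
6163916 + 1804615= 7968531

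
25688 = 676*38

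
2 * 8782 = 17564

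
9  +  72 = 81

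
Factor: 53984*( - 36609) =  - 2^5 * 3^1 * 7^1*241^1 *12203^1= - 1976300256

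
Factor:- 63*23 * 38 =  -  55062  =  - 2^1 *3^2*7^1*  19^1 *23^1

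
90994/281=323 + 231/281 =323.82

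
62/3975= 62/3975 = 0.02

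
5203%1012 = 143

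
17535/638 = 27 + 309/638=27.48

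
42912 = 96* 447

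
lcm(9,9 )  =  9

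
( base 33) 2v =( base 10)97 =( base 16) 61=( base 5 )342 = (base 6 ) 241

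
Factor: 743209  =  743209^1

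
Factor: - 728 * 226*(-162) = 26653536 =2^5*3^4 * 7^1 * 13^1*113^1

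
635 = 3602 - 2967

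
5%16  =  5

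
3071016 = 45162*68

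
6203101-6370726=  - 167625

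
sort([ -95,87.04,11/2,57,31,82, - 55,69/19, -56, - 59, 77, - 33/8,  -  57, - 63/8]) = [ - 95, - 59, - 57, - 56, - 55,-63/8,  -  33/8 , 69/19, 11/2, 31, 57,  77, 82,  87.04]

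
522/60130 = 261/30065  =  0.01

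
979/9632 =979/9632= 0.10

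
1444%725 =719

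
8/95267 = 8/95267 = 0.00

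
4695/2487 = 1 + 736/829 = 1.89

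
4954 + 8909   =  13863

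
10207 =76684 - 66477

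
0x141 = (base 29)b2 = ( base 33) 9O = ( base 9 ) 386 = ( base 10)321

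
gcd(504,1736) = 56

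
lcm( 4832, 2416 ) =4832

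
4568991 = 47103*97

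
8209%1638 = 19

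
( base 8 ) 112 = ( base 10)74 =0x4a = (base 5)244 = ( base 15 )4E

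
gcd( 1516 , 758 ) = 758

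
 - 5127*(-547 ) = 2804469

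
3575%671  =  220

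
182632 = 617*296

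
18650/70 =1865/7 = 266.43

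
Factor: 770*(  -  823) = -2^1*5^1*7^1*11^1*823^1 = - 633710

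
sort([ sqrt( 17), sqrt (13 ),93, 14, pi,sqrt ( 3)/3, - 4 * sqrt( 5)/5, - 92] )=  [ - 92, - 4*sqrt( 5)/5, sqrt ( 3)/3,pi,sqrt(13) , sqrt ( 17),14, 93]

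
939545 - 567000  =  372545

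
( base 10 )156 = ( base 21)79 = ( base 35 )4G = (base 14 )B2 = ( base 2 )10011100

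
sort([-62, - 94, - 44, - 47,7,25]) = [ - 94,-62, - 47, - 44,7,25]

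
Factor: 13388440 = 2^3*5^1*13^1*25747^1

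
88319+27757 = 116076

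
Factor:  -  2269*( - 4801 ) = 2269^1*4801^1  =  10893469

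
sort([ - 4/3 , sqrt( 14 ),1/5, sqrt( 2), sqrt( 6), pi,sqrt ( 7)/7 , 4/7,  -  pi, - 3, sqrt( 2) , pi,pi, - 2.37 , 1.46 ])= [ - pi, - 3, - 2.37,  -  4/3, 1/5 , sqrt ( 7)/7, 4/7, sqrt(2), sqrt ( 2), 1.46, sqrt( 6), pi,pi, pi, sqrt(14)] 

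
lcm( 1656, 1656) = 1656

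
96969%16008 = 921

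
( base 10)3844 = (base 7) 14131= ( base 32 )3O4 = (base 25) 63J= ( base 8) 7404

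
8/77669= 8/77669 = 0.00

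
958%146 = 82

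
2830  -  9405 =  - 6575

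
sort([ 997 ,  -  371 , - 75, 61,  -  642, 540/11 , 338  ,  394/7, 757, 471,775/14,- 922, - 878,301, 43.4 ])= [-922 ,  -  878, - 642, - 371 , -75,  43.4, 540/11 , 775/14,394/7,  61 , 301, 338 , 471,757,997 ] 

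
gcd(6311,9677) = 1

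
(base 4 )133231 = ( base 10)2029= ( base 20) 519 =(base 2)11111101101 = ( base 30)27J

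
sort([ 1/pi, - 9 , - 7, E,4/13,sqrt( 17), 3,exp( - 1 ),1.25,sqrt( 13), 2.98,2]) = [-9, - 7,4/13 , 1/pi,exp( - 1), 1.25,2,E,2.98,3, sqrt(13),sqrt( 17)]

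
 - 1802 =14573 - 16375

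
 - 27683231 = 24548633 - 52231864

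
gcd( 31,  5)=1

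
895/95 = 179/19 = 9.42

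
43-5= 38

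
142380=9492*15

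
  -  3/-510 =1/170 = 0.01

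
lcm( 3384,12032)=108288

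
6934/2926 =3467/1463 = 2.37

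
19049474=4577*4162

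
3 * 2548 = 7644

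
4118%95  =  33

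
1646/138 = 823/69=   11.93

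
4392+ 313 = 4705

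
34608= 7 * 4944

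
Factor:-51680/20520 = - 2^2 * 3^(-3)*17^1 = -68/27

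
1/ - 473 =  -1 + 472/473= - 0.00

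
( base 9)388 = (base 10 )323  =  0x143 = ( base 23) E1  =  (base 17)120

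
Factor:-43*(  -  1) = 43  =  43^1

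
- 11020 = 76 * ( - 145)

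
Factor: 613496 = 2^3*13^1 * 17^1 * 347^1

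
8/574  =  4/287  =  0.01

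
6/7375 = 6/7375 = 0.00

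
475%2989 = 475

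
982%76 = 70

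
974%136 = 22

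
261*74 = 19314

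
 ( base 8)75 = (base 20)31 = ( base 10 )61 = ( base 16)3d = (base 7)115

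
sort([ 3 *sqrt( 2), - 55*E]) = [ - 55*E, 3*sqrt( 2)]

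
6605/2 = 3302  +  1/2 = 3302.50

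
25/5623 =25/5623 = 0.00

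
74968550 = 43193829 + 31774721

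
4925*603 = 2969775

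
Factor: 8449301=7^1*1207043^1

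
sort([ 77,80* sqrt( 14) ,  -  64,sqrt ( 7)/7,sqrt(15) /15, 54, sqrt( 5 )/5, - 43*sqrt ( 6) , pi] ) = [-43*sqrt( 6) ,-64, sqrt (15) /15,sqrt( 7)/7,sqrt( 5) /5, pi , 54 , 77,80 * sqrt(14) ] 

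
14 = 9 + 5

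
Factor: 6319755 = 3^3*5^1*13^2*277^1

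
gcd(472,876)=4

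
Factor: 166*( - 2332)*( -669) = 2^3*3^1*11^1  *53^1*83^1*223^1  =  258977928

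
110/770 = 1/7 = 0.14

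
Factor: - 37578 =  - 2^1*3^1*6263^1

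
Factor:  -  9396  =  -2^2*3^4*29^1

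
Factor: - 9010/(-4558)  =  5^1* 17^1*43^( - 1 ) = 85/43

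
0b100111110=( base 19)GE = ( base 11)26A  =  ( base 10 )318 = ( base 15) 163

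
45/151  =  45/151=0.30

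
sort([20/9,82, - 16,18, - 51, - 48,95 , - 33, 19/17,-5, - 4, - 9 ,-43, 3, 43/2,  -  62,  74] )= [- 62,-51 , - 48,-43,-33, - 16, - 9, - 5,- 4,19/17,20/9 , 3, 18, 43/2 , 74,82, 95]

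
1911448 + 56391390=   58302838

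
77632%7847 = 7009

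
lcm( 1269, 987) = 8883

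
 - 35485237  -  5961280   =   -41446517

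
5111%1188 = 359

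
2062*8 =16496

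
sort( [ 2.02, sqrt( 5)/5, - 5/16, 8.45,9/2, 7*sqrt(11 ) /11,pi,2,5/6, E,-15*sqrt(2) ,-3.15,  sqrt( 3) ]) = [ - 15*sqrt(2 ), -3.15, -5/16 , sqrt ( 5 )/5,5/6,  sqrt (3),2,2.02,7 * sqrt( 11 ) /11, E,pi,9/2,8.45]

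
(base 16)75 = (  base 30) 3r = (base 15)7c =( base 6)313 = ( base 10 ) 117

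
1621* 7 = 11347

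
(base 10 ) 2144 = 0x860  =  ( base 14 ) AD2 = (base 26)34C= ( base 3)2221102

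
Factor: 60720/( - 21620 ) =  - 132/47 = -2^2*3^1*11^1*47^( - 1 ) 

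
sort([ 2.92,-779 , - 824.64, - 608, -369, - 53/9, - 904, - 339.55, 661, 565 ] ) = [-904, - 824.64, - 779,  -  608, - 369, - 339.55,  -  53/9, 2.92, 565, 661]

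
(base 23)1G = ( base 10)39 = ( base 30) 19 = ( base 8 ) 47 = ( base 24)1F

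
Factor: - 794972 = -2^2*23^1*8641^1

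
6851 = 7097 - 246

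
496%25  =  21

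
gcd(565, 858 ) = 1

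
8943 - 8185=758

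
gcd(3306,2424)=6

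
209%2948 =209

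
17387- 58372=  -  40985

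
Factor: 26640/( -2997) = -80/9 = - 2^4*3^ ( - 2)*5^1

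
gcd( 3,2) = 1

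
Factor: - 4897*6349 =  - 7^1*59^1*83^1*907^1 = -31091053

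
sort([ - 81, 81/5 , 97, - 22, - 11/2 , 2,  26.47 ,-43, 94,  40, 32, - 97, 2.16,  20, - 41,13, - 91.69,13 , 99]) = [ - 97,-91.69, - 81,-43, -41,  -  22,  -  11/2, 2, 2.16,  13,13,  81/5, 20, 26.47, 32, 40 , 94, 97, 99] 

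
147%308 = 147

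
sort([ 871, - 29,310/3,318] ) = [ - 29, 310/3, 318,871]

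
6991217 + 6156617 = 13147834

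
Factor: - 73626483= - 3^1*7^1*3506023^1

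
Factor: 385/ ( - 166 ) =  - 2^( -1)*5^1*7^1*11^1*83^( - 1)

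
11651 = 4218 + 7433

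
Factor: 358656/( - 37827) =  - 2^8*3^ (- 3) = - 256/27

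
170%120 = 50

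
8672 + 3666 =12338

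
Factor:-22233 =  - 3^1*7411^1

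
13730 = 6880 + 6850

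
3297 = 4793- 1496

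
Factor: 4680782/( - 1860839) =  - 2^1 * 71^(  -  1) * 563^1*4157^1*26209^( - 1 )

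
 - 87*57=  - 4959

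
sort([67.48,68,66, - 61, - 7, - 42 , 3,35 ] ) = [  -  61, - 42, - 7,3, 35,  66, 67.48, 68 ] 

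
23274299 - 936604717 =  - 913330418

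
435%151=133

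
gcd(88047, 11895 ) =3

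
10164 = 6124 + 4040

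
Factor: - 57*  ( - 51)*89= 258723 = 3^2*17^1*19^1*89^1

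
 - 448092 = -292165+-155927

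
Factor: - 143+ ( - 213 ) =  - 2^2*89^1 = - 356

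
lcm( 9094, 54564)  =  54564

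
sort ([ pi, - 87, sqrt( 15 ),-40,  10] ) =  [ - 87, -40,pi,  sqrt( 15 ),  10]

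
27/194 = 27/194=0.14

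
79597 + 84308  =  163905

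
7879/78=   101 + 1/78 = 101.01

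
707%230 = 17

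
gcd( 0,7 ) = 7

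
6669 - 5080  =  1589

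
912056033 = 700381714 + 211674319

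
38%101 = 38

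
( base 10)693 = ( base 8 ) 1265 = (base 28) ol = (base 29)nq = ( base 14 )377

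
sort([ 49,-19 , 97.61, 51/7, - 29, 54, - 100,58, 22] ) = [  -  100, -29,  -  19, 51/7,22, 49, 54, 58,97.61] 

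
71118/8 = 8889 + 3/4 = 8889.75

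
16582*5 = 82910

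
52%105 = 52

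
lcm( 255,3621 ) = 18105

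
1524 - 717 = 807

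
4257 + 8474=12731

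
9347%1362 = 1175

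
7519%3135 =1249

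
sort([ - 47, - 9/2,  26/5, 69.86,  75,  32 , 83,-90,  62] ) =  [ - 90, - 47, - 9/2,  26/5,  32,62,69.86,75, 83]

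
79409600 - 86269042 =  - 6859442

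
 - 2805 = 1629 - 4434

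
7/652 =7/652 = 0.01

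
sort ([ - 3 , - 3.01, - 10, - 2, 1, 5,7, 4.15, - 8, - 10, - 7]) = [ - 10 , - 10, - 8,- 7,-3.01, -3,-2,  1, 4.15, 5,7]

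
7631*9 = 68679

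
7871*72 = 566712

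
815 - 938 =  -123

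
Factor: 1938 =2^1*3^1*17^1*19^1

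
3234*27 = 87318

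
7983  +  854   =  8837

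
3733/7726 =3733/7726= 0.48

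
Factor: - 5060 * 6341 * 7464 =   -  2^5*3^1 * 5^1 * 11^1*17^1 * 23^1 * 311^1* 373^1 =- 239485873440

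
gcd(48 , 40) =8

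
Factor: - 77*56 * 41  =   - 2^3 *7^2*11^1*41^1 = - 176792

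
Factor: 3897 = 3^2*433^1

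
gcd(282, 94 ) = 94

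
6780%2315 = 2150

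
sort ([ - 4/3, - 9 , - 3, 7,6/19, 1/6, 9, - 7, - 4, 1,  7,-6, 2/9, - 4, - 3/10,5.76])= [ - 9, -7, - 6, - 4,-4 , - 3, - 4/3, - 3/10, 1/6, 2/9,6/19, 1, 5.76, 7, 7, 9]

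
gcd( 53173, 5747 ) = 1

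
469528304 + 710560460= 1180088764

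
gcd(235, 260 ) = 5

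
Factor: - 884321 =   -  884321^1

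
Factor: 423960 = 2^3 * 3^1*5^1*3533^1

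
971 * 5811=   5642481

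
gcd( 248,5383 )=1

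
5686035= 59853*95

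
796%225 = 121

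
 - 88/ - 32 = 11/4 = 2.75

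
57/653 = 57/653 = 0.09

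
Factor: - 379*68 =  - 2^2*17^1*379^1 = - 25772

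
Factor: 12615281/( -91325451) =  - 1802183/13046493 = - 3^( - 1 )*59^ (-1)*607^1*2969^1*73709^( - 1) 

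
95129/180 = 95129/180 = 528.49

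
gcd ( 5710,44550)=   10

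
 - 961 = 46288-47249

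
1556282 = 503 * 3094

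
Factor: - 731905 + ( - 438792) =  - 1170697= - 11^1*106427^1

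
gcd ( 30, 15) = 15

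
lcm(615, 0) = 0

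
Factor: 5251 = 59^1*89^1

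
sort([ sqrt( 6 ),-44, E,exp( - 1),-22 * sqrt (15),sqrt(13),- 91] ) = [ - 91,  -  22*sqrt(15),  -  44, exp (  -  1 ),sqrt( 6), E, sqrt( 13)]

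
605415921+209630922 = 815046843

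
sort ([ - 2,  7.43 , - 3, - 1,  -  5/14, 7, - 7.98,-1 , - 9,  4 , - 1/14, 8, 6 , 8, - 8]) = [-9, -8,  -  7.98, - 3,- 2, - 1, - 1, - 5/14, - 1/14 , 4 , 6, 7,7.43,8,  8]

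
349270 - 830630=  - 481360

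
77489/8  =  77489/8=9686.12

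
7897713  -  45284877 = - 37387164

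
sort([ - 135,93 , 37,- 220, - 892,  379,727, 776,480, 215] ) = [ - 892, - 220, - 135,37,93,215, 379,480, 727 , 776] 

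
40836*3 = 122508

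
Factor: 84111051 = 3^1*28037017^1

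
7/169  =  7/169 = 0.04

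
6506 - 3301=3205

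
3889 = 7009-3120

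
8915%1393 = 557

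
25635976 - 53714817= - 28078841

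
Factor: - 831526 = - 2^1*379^1*1097^1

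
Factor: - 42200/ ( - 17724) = 50/21  =  2^1 * 3^( - 1)*5^2*7^( - 1 ) 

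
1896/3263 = 1896/3263 = 0.58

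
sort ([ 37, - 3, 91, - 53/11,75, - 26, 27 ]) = [ - 26, - 53/11, - 3, 27, 37 , 75, 91 ] 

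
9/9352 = 9/9352  =  0.00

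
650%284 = 82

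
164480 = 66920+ 97560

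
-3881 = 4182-8063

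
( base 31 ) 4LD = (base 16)119C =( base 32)4CS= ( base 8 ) 10634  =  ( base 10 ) 4508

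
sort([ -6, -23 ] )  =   [-23, - 6]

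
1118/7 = 1118/7 = 159.71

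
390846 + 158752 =549598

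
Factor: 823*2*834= 1372764= 2^2*3^1*139^1  *823^1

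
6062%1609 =1235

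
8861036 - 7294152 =1566884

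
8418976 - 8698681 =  - 279705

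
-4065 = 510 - 4575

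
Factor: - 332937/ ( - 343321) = 513/529 = 3^3*19^1*23^( - 2) 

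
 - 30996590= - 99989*310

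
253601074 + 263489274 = 517090348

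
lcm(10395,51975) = 51975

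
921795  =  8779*105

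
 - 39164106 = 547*( - 71598) 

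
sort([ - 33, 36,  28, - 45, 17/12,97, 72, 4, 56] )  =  [-45, - 33, 17/12, 4, 28, 36, 56, 72, 97]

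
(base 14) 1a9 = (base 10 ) 345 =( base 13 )207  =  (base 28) C9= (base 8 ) 531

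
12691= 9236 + 3455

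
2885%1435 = 15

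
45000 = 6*7500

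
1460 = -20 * ( - 73)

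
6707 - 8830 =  - 2123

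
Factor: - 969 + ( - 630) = -3^1*13^1 *41^1   =  -1599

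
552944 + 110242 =663186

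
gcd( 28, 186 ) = 2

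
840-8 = 832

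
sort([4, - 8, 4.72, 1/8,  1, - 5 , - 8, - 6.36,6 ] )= [  -  8, - 8,  -  6.36,  -  5,  1/8, 1, 4, 4.72,6]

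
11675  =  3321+8354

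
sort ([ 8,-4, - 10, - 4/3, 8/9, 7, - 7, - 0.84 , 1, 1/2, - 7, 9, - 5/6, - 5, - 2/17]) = [ - 10, - 7, - 7, - 5, - 4, - 4/3, - 0.84, - 5/6, - 2/17,1/2, 8/9, 1, 7, 8,  9]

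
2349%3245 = 2349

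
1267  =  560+707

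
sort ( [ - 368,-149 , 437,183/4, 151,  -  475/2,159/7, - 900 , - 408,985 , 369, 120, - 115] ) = [-900, - 408,-368,- 475/2,-149,-115, 159/7, 183/4, 120,151,369,437, 985 ]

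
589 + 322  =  911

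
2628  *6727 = 17678556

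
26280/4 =6570 = 6570.00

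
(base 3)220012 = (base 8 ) 1215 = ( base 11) 544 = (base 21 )1A2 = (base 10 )653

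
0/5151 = 0  =  0.00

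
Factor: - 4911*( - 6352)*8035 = 2^4*3^1*5^1*397^1 * 1607^1 * 1637^1 = 250649189520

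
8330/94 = 4165/47 = 88.62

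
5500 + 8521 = 14021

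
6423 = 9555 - 3132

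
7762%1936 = 18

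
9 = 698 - 689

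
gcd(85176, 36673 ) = 1183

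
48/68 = 12/17 = 0.71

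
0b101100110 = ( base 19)ig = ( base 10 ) 358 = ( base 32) b6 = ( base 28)cm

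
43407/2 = 21703 + 1/2 = 21703.50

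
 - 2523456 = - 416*6066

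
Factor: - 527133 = - 3^1*29^1*73^1*83^1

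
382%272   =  110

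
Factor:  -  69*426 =-29394 = - 2^1*3^2*23^1*71^1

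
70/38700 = 7/3870 = 0.00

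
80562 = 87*926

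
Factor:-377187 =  - 3^1*59^1*2131^1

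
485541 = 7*69363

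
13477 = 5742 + 7735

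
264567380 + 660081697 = 924649077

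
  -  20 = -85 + 65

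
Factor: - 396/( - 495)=2^2*5^( - 1) = 4/5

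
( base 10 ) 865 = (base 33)q7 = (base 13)517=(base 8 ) 1541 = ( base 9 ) 1161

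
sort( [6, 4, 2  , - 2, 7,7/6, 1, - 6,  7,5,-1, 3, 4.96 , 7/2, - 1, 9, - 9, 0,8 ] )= [ - 9,-6, - 2, - 1, - 1, 0, 1 , 7/6, 2, 3,7/2, 4,4.96,  5,  6, 7,7, 8, 9]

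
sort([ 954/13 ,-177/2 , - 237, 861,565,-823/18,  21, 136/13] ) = [ - 237, - 177/2,  -  823/18, 136/13,  21, 954/13,565, 861]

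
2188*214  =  468232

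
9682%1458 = 934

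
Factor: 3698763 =3^1*157^1*7853^1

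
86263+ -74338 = 11925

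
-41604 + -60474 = -102078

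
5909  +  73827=79736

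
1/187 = 1/187= 0.01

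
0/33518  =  0=0.00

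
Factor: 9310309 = 9310309^1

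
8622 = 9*958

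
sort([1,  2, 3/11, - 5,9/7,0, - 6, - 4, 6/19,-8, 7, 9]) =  [ - 8 , - 6,- 5, - 4, 0, 3/11, 6/19, 1, 9/7  ,  2, 7, 9] 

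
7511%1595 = 1131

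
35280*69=2434320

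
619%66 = 25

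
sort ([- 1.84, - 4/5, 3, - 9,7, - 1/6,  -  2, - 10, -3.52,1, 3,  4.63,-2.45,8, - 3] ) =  [ - 10, - 9,  -  3.52, - 3,  -  2.45, - 2, - 1.84  ,  -  4/5, - 1/6, 1 , 3, 3,  4.63, 7,8]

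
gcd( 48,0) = 48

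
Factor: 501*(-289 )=-3^1*17^2 * 167^1 = - 144789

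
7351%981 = 484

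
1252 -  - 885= 2137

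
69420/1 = 69420  =  69420.00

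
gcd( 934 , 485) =1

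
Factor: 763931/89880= 109133/12840  =  2^ ( - 3 ) * 3^( - 1)*5^(  -  1)*107^( - 1)*109133^1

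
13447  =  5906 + 7541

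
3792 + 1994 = 5786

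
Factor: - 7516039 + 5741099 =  - 2^2*5^1*88747^1 = - 1774940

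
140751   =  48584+92167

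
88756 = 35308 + 53448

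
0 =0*5170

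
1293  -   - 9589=10882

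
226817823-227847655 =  - 1029832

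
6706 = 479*14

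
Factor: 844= 2^2*211^1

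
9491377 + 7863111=17354488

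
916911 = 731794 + 185117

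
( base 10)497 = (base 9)612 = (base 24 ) KH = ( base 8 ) 761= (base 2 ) 111110001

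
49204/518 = 94 + 256/259 = 94.99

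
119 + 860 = 979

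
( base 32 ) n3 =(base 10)739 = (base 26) 12B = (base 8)1343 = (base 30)oj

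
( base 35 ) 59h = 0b1100100111001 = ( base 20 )G2H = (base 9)8764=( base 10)6457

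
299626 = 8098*37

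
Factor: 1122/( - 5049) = - 2/9 = - 2^1*3^( - 2)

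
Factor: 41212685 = 5^1*8242537^1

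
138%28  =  26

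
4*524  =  2096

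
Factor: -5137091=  - 67^1*76673^1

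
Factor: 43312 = 2^4*2707^1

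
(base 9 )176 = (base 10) 150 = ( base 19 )7H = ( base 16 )96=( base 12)106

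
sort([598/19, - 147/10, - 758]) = [ - 758, - 147/10, 598/19]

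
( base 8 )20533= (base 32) 8ar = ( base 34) 7D5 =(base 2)10000101011011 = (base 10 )8539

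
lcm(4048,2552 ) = 117392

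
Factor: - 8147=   -  8147^1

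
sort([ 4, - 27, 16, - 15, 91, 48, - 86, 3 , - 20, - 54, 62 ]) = [ - 86  ,-54,- 27,-20, - 15, 3,4, 16,  48,  62,  91 ]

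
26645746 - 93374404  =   - 66728658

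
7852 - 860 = 6992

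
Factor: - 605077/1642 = - 737/2  =  - 2^( - 1)*11^1*67^1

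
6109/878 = 6+841/878 = 6.96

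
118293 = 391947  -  273654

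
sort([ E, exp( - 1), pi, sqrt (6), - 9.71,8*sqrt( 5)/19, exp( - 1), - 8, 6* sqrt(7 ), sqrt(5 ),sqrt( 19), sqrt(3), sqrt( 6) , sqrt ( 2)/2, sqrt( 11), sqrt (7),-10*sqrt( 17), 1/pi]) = [-10*sqrt(17),-9.71,-8,1/pi, exp(-1 ),exp(-1),  sqrt( 2)/2, 8 * sqrt( 5)/19,sqrt(3 ),sqrt( 5), sqrt ( 6), sqrt(6), sqrt(7), E,pi, sqrt( 11), sqrt(19 ),  6 * sqrt(7) ] 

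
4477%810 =427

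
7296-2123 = 5173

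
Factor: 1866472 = 2^3*181^1* 1289^1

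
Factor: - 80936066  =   - 2^1*89^1*223^1*2039^1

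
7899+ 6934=14833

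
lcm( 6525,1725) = 150075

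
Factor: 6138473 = 11^1  *  67^1*8329^1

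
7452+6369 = 13821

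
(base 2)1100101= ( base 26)3N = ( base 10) 101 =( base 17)5g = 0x65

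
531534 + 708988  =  1240522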